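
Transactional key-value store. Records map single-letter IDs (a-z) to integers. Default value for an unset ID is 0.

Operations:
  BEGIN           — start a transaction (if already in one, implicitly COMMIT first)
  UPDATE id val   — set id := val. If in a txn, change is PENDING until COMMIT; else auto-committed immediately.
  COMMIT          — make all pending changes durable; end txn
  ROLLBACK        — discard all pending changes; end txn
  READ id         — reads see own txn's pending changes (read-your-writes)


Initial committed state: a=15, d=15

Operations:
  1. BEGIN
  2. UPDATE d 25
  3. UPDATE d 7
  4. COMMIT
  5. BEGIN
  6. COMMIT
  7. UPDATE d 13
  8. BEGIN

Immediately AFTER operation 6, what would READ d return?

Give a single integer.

Answer: 7

Derivation:
Initial committed: {a=15, d=15}
Op 1: BEGIN: in_txn=True, pending={}
Op 2: UPDATE d=25 (pending; pending now {d=25})
Op 3: UPDATE d=7 (pending; pending now {d=7})
Op 4: COMMIT: merged ['d'] into committed; committed now {a=15, d=7}
Op 5: BEGIN: in_txn=True, pending={}
Op 6: COMMIT: merged [] into committed; committed now {a=15, d=7}
After op 6: visible(d) = 7 (pending={}, committed={a=15, d=7})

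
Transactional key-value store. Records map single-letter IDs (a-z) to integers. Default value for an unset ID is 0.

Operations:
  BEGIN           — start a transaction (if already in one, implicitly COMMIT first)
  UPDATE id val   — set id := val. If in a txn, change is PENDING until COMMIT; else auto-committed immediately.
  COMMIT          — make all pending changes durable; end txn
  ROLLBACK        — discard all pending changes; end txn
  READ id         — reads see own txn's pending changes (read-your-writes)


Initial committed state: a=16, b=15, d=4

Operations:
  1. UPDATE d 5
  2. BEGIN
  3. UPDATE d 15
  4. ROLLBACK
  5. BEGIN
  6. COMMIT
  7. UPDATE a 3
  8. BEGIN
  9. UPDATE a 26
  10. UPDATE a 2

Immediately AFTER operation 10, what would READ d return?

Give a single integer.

Answer: 5

Derivation:
Initial committed: {a=16, b=15, d=4}
Op 1: UPDATE d=5 (auto-commit; committed d=5)
Op 2: BEGIN: in_txn=True, pending={}
Op 3: UPDATE d=15 (pending; pending now {d=15})
Op 4: ROLLBACK: discarded pending ['d']; in_txn=False
Op 5: BEGIN: in_txn=True, pending={}
Op 6: COMMIT: merged [] into committed; committed now {a=16, b=15, d=5}
Op 7: UPDATE a=3 (auto-commit; committed a=3)
Op 8: BEGIN: in_txn=True, pending={}
Op 9: UPDATE a=26 (pending; pending now {a=26})
Op 10: UPDATE a=2 (pending; pending now {a=2})
After op 10: visible(d) = 5 (pending={a=2}, committed={a=3, b=15, d=5})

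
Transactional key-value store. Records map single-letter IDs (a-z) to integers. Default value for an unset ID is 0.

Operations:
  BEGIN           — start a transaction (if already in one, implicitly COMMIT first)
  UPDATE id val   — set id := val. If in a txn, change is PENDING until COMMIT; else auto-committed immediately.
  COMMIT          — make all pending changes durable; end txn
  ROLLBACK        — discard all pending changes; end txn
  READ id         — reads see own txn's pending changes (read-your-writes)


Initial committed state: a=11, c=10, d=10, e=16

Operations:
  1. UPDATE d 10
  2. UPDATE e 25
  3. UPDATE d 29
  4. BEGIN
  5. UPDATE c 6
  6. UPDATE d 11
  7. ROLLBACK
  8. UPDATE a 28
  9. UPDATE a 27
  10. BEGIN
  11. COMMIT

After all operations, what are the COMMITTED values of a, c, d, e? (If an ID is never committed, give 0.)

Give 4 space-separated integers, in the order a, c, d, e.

Answer: 27 10 29 25

Derivation:
Initial committed: {a=11, c=10, d=10, e=16}
Op 1: UPDATE d=10 (auto-commit; committed d=10)
Op 2: UPDATE e=25 (auto-commit; committed e=25)
Op 3: UPDATE d=29 (auto-commit; committed d=29)
Op 4: BEGIN: in_txn=True, pending={}
Op 5: UPDATE c=6 (pending; pending now {c=6})
Op 6: UPDATE d=11 (pending; pending now {c=6, d=11})
Op 7: ROLLBACK: discarded pending ['c', 'd']; in_txn=False
Op 8: UPDATE a=28 (auto-commit; committed a=28)
Op 9: UPDATE a=27 (auto-commit; committed a=27)
Op 10: BEGIN: in_txn=True, pending={}
Op 11: COMMIT: merged [] into committed; committed now {a=27, c=10, d=29, e=25}
Final committed: {a=27, c=10, d=29, e=25}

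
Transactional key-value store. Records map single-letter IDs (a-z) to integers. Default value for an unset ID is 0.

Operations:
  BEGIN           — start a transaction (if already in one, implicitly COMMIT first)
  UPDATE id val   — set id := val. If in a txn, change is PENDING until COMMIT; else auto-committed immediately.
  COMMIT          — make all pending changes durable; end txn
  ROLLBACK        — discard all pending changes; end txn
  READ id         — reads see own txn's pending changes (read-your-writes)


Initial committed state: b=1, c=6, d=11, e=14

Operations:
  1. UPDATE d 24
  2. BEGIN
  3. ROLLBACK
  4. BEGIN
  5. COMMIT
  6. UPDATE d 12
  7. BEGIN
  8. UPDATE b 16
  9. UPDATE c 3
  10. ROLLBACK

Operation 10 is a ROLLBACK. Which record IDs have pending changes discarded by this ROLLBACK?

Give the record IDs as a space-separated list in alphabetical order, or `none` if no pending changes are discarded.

Answer: b c

Derivation:
Initial committed: {b=1, c=6, d=11, e=14}
Op 1: UPDATE d=24 (auto-commit; committed d=24)
Op 2: BEGIN: in_txn=True, pending={}
Op 3: ROLLBACK: discarded pending []; in_txn=False
Op 4: BEGIN: in_txn=True, pending={}
Op 5: COMMIT: merged [] into committed; committed now {b=1, c=6, d=24, e=14}
Op 6: UPDATE d=12 (auto-commit; committed d=12)
Op 7: BEGIN: in_txn=True, pending={}
Op 8: UPDATE b=16 (pending; pending now {b=16})
Op 9: UPDATE c=3 (pending; pending now {b=16, c=3})
Op 10: ROLLBACK: discarded pending ['b', 'c']; in_txn=False
ROLLBACK at op 10 discards: ['b', 'c']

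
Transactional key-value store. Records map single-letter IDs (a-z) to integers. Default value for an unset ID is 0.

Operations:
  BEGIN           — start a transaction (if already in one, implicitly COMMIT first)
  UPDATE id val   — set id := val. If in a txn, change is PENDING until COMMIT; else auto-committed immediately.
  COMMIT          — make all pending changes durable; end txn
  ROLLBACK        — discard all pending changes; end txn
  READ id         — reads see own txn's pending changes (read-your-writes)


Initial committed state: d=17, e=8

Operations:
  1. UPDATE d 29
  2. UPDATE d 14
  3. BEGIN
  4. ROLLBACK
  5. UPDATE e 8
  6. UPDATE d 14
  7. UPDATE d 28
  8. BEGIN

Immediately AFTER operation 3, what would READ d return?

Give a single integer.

Initial committed: {d=17, e=8}
Op 1: UPDATE d=29 (auto-commit; committed d=29)
Op 2: UPDATE d=14 (auto-commit; committed d=14)
Op 3: BEGIN: in_txn=True, pending={}
After op 3: visible(d) = 14 (pending={}, committed={d=14, e=8})

Answer: 14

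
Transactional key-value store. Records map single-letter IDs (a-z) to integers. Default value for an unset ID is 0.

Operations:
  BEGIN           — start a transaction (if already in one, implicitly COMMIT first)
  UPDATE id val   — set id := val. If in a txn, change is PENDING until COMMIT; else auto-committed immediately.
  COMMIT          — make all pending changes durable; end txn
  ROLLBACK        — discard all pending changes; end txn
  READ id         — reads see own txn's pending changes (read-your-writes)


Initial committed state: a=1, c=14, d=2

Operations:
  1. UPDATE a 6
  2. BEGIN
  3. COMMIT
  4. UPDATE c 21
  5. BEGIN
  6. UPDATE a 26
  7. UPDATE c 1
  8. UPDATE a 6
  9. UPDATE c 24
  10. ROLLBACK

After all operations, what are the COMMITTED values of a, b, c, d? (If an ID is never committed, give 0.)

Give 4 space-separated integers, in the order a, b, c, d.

Initial committed: {a=1, c=14, d=2}
Op 1: UPDATE a=6 (auto-commit; committed a=6)
Op 2: BEGIN: in_txn=True, pending={}
Op 3: COMMIT: merged [] into committed; committed now {a=6, c=14, d=2}
Op 4: UPDATE c=21 (auto-commit; committed c=21)
Op 5: BEGIN: in_txn=True, pending={}
Op 6: UPDATE a=26 (pending; pending now {a=26})
Op 7: UPDATE c=1 (pending; pending now {a=26, c=1})
Op 8: UPDATE a=6 (pending; pending now {a=6, c=1})
Op 9: UPDATE c=24 (pending; pending now {a=6, c=24})
Op 10: ROLLBACK: discarded pending ['a', 'c']; in_txn=False
Final committed: {a=6, c=21, d=2}

Answer: 6 0 21 2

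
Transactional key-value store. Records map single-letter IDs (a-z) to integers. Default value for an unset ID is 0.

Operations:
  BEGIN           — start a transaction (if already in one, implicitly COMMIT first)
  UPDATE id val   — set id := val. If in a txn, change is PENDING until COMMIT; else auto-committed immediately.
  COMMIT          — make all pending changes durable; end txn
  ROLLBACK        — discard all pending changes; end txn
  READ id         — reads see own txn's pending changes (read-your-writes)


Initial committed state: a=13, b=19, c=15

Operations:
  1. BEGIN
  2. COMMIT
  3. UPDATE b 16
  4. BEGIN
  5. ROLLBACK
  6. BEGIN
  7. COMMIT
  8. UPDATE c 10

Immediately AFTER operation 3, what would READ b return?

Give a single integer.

Answer: 16

Derivation:
Initial committed: {a=13, b=19, c=15}
Op 1: BEGIN: in_txn=True, pending={}
Op 2: COMMIT: merged [] into committed; committed now {a=13, b=19, c=15}
Op 3: UPDATE b=16 (auto-commit; committed b=16)
After op 3: visible(b) = 16 (pending={}, committed={a=13, b=16, c=15})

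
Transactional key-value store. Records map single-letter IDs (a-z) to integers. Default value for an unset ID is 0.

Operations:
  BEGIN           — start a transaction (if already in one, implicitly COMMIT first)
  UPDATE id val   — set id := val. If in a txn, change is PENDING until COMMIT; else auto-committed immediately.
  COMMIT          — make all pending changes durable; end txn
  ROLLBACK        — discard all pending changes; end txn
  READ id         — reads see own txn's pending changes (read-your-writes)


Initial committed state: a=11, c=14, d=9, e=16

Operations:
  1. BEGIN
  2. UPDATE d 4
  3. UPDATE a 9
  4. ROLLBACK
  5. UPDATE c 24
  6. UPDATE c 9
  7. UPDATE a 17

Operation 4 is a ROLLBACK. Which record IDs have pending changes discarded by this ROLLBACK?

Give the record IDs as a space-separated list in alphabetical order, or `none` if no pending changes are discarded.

Initial committed: {a=11, c=14, d=9, e=16}
Op 1: BEGIN: in_txn=True, pending={}
Op 2: UPDATE d=4 (pending; pending now {d=4})
Op 3: UPDATE a=9 (pending; pending now {a=9, d=4})
Op 4: ROLLBACK: discarded pending ['a', 'd']; in_txn=False
Op 5: UPDATE c=24 (auto-commit; committed c=24)
Op 6: UPDATE c=9 (auto-commit; committed c=9)
Op 7: UPDATE a=17 (auto-commit; committed a=17)
ROLLBACK at op 4 discards: ['a', 'd']

Answer: a d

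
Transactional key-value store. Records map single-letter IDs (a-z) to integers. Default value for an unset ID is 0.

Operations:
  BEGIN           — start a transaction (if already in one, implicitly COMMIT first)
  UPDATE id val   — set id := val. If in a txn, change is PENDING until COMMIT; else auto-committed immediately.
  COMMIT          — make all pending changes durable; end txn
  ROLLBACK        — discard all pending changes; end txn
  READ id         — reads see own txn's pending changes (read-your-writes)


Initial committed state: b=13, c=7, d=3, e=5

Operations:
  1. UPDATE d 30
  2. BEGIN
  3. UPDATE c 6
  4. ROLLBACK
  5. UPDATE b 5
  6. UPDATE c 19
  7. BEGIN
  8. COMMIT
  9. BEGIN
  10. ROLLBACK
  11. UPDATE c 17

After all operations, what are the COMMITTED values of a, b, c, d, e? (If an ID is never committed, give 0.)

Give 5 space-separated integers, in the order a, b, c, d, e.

Initial committed: {b=13, c=7, d=3, e=5}
Op 1: UPDATE d=30 (auto-commit; committed d=30)
Op 2: BEGIN: in_txn=True, pending={}
Op 3: UPDATE c=6 (pending; pending now {c=6})
Op 4: ROLLBACK: discarded pending ['c']; in_txn=False
Op 5: UPDATE b=5 (auto-commit; committed b=5)
Op 6: UPDATE c=19 (auto-commit; committed c=19)
Op 7: BEGIN: in_txn=True, pending={}
Op 8: COMMIT: merged [] into committed; committed now {b=5, c=19, d=30, e=5}
Op 9: BEGIN: in_txn=True, pending={}
Op 10: ROLLBACK: discarded pending []; in_txn=False
Op 11: UPDATE c=17 (auto-commit; committed c=17)
Final committed: {b=5, c=17, d=30, e=5}

Answer: 0 5 17 30 5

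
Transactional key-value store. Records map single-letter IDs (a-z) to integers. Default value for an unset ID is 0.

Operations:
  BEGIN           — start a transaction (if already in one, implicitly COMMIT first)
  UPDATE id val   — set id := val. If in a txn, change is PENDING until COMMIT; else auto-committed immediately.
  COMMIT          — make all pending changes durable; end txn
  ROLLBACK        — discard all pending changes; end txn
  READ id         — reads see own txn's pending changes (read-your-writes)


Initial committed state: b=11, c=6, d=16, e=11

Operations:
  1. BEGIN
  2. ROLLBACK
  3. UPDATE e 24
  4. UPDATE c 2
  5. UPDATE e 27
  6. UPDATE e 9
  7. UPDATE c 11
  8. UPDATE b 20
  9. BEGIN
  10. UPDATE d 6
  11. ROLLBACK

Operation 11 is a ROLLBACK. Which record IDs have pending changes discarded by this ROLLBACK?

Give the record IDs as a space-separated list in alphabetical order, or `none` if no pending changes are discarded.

Answer: d

Derivation:
Initial committed: {b=11, c=6, d=16, e=11}
Op 1: BEGIN: in_txn=True, pending={}
Op 2: ROLLBACK: discarded pending []; in_txn=False
Op 3: UPDATE e=24 (auto-commit; committed e=24)
Op 4: UPDATE c=2 (auto-commit; committed c=2)
Op 5: UPDATE e=27 (auto-commit; committed e=27)
Op 6: UPDATE e=9 (auto-commit; committed e=9)
Op 7: UPDATE c=11 (auto-commit; committed c=11)
Op 8: UPDATE b=20 (auto-commit; committed b=20)
Op 9: BEGIN: in_txn=True, pending={}
Op 10: UPDATE d=6 (pending; pending now {d=6})
Op 11: ROLLBACK: discarded pending ['d']; in_txn=False
ROLLBACK at op 11 discards: ['d']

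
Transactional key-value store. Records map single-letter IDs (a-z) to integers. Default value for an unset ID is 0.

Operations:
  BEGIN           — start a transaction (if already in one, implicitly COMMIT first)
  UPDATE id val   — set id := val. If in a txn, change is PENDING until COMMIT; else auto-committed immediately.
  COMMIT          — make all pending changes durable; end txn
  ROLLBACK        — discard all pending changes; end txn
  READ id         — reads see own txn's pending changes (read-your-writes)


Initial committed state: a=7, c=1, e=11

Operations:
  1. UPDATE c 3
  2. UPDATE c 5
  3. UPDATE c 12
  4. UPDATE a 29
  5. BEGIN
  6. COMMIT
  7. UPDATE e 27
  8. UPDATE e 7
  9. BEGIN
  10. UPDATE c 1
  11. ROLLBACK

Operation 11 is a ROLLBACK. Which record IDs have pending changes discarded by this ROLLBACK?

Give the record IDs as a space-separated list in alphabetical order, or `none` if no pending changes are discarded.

Initial committed: {a=7, c=1, e=11}
Op 1: UPDATE c=3 (auto-commit; committed c=3)
Op 2: UPDATE c=5 (auto-commit; committed c=5)
Op 3: UPDATE c=12 (auto-commit; committed c=12)
Op 4: UPDATE a=29 (auto-commit; committed a=29)
Op 5: BEGIN: in_txn=True, pending={}
Op 6: COMMIT: merged [] into committed; committed now {a=29, c=12, e=11}
Op 7: UPDATE e=27 (auto-commit; committed e=27)
Op 8: UPDATE e=7 (auto-commit; committed e=7)
Op 9: BEGIN: in_txn=True, pending={}
Op 10: UPDATE c=1 (pending; pending now {c=1})
Op 11: ROLLBACK: discarded pending ['c']; in_txn=False
ROLLBACK at op 11 discards: ['c']

Answer: c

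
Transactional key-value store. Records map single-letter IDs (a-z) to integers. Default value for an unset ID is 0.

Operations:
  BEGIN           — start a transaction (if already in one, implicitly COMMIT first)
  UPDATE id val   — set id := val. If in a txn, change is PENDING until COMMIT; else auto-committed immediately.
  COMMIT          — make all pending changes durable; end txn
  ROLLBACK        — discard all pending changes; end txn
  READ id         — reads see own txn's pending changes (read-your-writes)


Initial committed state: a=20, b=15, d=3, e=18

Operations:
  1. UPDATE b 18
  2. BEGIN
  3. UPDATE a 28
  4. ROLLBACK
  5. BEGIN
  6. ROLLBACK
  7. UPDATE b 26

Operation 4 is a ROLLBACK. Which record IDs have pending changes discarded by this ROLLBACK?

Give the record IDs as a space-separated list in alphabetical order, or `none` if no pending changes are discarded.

Initial committed: {a=20, b=15, d=3, e=18}
Op 1: UPDATE b=18 (auto-commit; committed b=18)
Op 2: BEGIN: in_txn=True, pending={}
Op 3: UPDATE a=28 (pending; pending now {a=28})
Op 4: ROLLBACK: discarded pending ['a']; in_txn=False
Op 5: BEGIN: in_txn=True, pending={}
Op 6: ROLLBACK: discarded pending []; in_txn=False
Op 7: UPDATE b=26 (auto-commit; committed b=26)
ROLLBACK at op 4 discards: ['a']

Answer: a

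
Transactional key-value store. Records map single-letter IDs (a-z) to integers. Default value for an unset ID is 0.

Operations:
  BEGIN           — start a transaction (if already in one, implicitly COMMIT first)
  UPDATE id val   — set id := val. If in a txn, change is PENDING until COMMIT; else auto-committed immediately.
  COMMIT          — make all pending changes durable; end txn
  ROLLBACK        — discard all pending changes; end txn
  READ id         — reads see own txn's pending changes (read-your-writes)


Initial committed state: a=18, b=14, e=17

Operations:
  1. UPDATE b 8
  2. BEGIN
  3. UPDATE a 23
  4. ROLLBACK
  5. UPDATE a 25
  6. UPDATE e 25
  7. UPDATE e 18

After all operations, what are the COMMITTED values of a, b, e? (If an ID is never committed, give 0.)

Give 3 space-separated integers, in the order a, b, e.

Answer: 25 8 18

Derivation:
Initial committed: {a=18, b=14, e=17}
Op 1: UPDATE b=8 (auto-commit; committed b=8)
Op 2: BEGIN: in_txn=True, pending={}
Op 3: UPDATE a=23 (pending; pending now {a=23})
Op 4: ROLLBACK: discarded pending ['a']; in_txn=False
Op 5: UPDATE a=25 (auto-commit; committed a=25)
Op 6: UPDATE e=25 (auto-commit; committed e=25)
Op 7: UPDATE e=18 (auto-commit; committed e=18)
Final committed: {a=25, b=8, e=18}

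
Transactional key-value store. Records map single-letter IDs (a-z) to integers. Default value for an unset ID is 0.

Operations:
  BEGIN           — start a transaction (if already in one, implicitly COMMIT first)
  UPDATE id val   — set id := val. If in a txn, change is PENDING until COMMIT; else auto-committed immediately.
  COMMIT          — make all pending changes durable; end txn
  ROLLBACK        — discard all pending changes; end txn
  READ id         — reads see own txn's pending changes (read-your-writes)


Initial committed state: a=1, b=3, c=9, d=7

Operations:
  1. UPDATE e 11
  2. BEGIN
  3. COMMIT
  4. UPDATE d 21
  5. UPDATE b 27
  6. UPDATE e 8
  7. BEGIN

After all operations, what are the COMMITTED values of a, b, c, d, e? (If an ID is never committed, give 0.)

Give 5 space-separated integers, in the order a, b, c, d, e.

Answer: 1 27 9 21 8

Derivation:
Initial committed: {a=1, b=3, c=9, d=7}
Op 1: UPDATE e=11 (auto-commit; committed e=11)
Op 2: BEGIN: in_txn=True, pending={}
Op 3: COMMIT: merged [] into committed; committed now {a=1, b=3, c=9, d=7, e=11}
Op 4: UPDATE d=21 (auto-commit; committed d=21)
Op 5: UPDATE b=27 (auto-commit; committed b=27)
Op 6: UPDATE e=8 (auto-commit; committed e=8)
Op 7: BEGIN: in_txn=True, pending={}
Final committed: {a=1, b=27, c=9, d=21, e=8}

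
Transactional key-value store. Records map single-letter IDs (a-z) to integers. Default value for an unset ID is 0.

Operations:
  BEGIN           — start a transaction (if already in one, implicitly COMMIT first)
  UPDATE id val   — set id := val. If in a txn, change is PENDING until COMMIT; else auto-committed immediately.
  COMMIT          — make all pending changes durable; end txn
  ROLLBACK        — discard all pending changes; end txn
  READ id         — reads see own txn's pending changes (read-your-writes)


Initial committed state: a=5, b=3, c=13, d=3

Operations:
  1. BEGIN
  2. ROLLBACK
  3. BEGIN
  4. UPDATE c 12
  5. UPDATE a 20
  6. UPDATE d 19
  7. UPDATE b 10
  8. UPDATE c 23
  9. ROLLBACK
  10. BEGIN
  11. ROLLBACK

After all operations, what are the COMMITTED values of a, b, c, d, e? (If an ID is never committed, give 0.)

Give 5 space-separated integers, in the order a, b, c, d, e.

Answer: 5 3 13 3 0

Derivation:
Initial committed: {a=5, b=3, c=13, d=3}
Op 1: BEGIN: in_txn=True, pending={}
Op 2: ROLLBACK: discarded pending []; in_txn=False
Op 3: BEGIN: in_txn=True, pending={}
Op 4: UPDATE c=12 (pending; pending now {c=12})
Op 5: UPDATE a=20 (pending; pending now {a=20, c=12})
Op 6: UPDATE d=19 (pending; pending now {a=20, c=12, d=19})
Op 7: UPDATE b=10 (pending; pending now {a=20, b=10, c=12, d=19})
Op 8: UPDATE c=23 (pending; pending now {a=20, b=10, c=23, d=19})
Op 9: ROLLBACK: discarded pending ['a', 'b', 'c', 'd']; in_txn=False
Op 10: BEGIN: in_txn=True, pending={}
Op 11: ROLLBACK: discarded pending []; in_txn=False
Final committed: {a=5, b=3, c=13, d=3}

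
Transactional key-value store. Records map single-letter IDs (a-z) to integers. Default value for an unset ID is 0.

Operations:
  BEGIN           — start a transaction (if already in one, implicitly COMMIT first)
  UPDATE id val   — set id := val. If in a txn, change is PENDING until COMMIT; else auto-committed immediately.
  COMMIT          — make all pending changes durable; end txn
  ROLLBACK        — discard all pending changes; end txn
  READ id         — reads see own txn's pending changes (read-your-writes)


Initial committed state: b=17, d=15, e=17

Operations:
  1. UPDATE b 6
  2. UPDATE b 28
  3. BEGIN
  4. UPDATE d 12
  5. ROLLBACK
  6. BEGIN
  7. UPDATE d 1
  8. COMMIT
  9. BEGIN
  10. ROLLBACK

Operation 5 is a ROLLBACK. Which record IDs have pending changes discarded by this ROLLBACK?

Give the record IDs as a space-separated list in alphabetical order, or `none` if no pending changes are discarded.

Answer: d

Derivation:
Initial committed: {b=17, d=15, e=17}
Op 1: UPDATE b=6 (auto-commit; committed b=6)
Op 2: UPDATE b=28 (auto-commit; committed b=28)
Op 3: BEGIN: in_txn=True, pending={}
Op 4: UPDATE d=12 (pending; pending now {d=12})
Op 5: ROLLBACK: discarded pending ['d']; in_txn=False
Op 6: BEGIN: in_txn=True, pending={}
Op 7: UPDATE d=1 (pending; pending now {d=1})
Op 8: COMMIT: merged ['d'] into committed; committed now {b=28, d=1, e=17}
Op 9: BEGIN: in_txn=True, pending={}
Op 10: ROLLBACK: discarded pending []; in_txn=False
ROLLBACK at op 5 discards: ['d']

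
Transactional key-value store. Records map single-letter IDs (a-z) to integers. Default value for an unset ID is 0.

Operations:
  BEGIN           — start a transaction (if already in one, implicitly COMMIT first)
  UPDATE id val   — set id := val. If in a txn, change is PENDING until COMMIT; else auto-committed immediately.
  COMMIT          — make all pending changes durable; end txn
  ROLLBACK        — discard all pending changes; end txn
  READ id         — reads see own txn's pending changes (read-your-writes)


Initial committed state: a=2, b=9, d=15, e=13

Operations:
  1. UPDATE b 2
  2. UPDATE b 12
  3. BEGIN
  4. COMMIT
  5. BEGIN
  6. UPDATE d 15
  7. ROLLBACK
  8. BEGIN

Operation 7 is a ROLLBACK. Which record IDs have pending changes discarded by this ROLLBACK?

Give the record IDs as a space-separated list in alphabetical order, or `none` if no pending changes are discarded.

Initial committed: {a=2, b=9, d=15, e=13}
Op 1: UPDATE b=2 (auto-commit; committed b=2)
Op 2: UPDATE b=12 (auto-commit; committed b=12)
Op 3: BEGIN: in_txn=True, pending={}
Op 4: COMMIT: merged [] into committed; committed now {a=2, b=12, d=15, e=13}
Op 5: BEGIN: in_txn=True, pending={}
Op 6: UPDATE d=15 (pending; pending now {d=15})
Op 7: ROLLBACK: discarded pending ['d']; in_txn=False
Op 8: BEGIN: in_txn=True, pending={}
ROLLBACK at op 7 discards: ['d']

Answer: d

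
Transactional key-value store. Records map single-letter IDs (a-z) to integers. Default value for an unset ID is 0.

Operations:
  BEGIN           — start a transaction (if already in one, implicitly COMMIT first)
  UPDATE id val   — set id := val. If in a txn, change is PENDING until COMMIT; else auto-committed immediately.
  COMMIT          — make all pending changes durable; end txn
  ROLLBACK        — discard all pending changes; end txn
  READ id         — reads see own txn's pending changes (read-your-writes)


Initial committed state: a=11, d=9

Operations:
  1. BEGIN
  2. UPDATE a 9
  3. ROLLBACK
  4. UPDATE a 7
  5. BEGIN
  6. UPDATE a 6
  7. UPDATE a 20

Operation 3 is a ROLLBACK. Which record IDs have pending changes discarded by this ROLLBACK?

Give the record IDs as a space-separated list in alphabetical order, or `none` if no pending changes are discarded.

Initial committed: {a=11, d=9}
Op 1: BEGIN: in_txn=True, pending={}
Op 2: UPDATE a=9 (pending; pending now {a=9})
Op 3: ROLLBACK: discarded pending ['a']; in_txn=False
Op 4: UPDATE a=7 (auto-commit; committed a=7)
Op 5: BEGIN: in_txn=True, pending={}
Op 6: UPDATE a=6 (pending; pending now {a=6})
Op 7: UPDATE a=20 (pending; pending now {a=20})
ROLLBACK at op 3 discards: ['a']

Answer: a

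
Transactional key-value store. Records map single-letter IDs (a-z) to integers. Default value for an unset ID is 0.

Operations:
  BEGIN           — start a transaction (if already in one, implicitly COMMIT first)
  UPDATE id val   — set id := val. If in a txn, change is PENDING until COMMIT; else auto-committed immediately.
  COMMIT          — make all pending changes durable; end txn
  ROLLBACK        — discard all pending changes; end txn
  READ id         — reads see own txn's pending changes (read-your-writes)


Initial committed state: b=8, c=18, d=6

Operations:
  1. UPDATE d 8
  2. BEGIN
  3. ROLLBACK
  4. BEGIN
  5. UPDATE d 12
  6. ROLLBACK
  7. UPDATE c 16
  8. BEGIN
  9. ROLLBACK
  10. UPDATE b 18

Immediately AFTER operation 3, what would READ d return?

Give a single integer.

Initial committed: {b=8, c=18, d=6}
Op 1: UPDATE d=8 (auto-commit; committed d=8)
Op 2: BEGIN: in_txn=True, pending={}
Op 3: ROLLBACK: discarded pending []; in_txn=False
After op 3: visible(d) = 8 (pending={}, committed={b=8, c=18, d=8})

Answer: 8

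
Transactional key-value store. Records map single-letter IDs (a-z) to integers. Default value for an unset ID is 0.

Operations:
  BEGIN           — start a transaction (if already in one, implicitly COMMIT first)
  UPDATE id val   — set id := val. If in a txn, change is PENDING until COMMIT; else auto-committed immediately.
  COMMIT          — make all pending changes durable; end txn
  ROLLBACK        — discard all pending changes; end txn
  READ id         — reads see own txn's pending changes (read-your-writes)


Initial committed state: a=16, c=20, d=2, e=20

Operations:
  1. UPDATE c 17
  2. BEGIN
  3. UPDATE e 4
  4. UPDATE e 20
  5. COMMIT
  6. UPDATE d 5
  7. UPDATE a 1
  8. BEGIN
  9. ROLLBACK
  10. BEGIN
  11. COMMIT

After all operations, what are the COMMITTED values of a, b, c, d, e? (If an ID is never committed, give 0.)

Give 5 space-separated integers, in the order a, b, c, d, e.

Answer: 1 0 17 5 20

Derivation:
Initial committed: {a=16, c=20, d=2, e=20}
Op 1: UPDATE c=17 (auto-commit; committed c=17)
Op 2: BEGIN: in_txn=True, pending={}
Op 3: UPDATE e=4 (pending; pending now {e=4})
Op 4: UPDATE e=20 (pending; pending now {e=20})
Op 5: COMMIT: merged ['e'] into committed; committed now {a=16, c=17, d=2, e=20}
Op 6: UPDATE d=5 (auto-commit; committed d=5)
Op 7: UPDATE a=1 (auto-commit; committed a=1)
Op 8: BEGIN: in_txn=True, pending={}
Op 9: ROLLBACK: discarded pending []; in_txn=False
Op 10: BEGIN: in_txn=True, pending={}
Op 11: COMMIT: merged [] into committed; committed now {a=1, c=17, d=5, e=20}
Final committed: {a=1, c=17, d=5, e=20}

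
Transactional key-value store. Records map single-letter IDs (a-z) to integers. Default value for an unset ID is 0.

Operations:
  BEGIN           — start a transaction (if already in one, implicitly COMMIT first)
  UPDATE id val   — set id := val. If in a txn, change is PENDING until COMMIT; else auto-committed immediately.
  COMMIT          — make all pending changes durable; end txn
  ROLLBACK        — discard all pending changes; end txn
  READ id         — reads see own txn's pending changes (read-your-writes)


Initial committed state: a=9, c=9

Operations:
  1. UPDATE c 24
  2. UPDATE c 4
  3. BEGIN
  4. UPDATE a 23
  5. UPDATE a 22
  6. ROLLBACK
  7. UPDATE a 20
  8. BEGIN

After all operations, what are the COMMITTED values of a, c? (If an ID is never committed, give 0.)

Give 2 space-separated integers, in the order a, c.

Answer: 20 4

Derivation:
Initial committed: {a=9, c=9}
Op 1: UPDATE c=24 (auto-commit; committed c=24)
Op 2: UPDATE c=4 (auto-commit; committed c=4)
Op 3: BEGIN: in_txn=True, pending={}
Op 4: UPDATE a=23 (pending; pending now {a=23})
Op 5: UPDATE a=22 (pending; pending now {a=22})
Op 6: ROLLBACK: discarded pending ['a']; in_txn=False
Op 7: UPDATE a=20 (auto-commit; committed a=20)
Op 8: BEGIN: in_txn=True, pending={}
Final committed: {a=20, c=4}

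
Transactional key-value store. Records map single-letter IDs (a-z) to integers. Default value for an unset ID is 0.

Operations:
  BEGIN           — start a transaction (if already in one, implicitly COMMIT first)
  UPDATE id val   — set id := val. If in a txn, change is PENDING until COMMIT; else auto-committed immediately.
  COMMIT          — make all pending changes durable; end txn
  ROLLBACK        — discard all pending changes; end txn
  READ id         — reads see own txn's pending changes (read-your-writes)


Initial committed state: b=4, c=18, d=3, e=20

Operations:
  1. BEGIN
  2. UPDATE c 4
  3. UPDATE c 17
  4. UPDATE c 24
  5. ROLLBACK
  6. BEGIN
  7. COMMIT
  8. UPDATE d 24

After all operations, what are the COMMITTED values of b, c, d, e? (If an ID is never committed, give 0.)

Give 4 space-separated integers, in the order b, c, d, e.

Answer: 4 18 24 20

Derivation:
Initial committed: {b=4, c=18, d=3, e=20}
Op 1: BEGIN: in_txn=True, pending={}
Op 2: UPDATE c=4 (pending; pending now {c=4})
Op 3: UPDATE c=17 (pending; pending now {c=17})
Op 4: UPDATE c=24 (pending; pending now {c=24})
Op 5: ROLLBACK: discarded pending ['c']; in_txn=False
Op 6: BEGIN: in_txn=True, pending={}
Op 7: COMMIT: merged [] into committed; committed now {b=4, c=18, d=3, e=20}
Op 8: UPDATE d=24 (auto-commit; committed d=24)
Final committed: {b=4, c=18, d=24, e=20}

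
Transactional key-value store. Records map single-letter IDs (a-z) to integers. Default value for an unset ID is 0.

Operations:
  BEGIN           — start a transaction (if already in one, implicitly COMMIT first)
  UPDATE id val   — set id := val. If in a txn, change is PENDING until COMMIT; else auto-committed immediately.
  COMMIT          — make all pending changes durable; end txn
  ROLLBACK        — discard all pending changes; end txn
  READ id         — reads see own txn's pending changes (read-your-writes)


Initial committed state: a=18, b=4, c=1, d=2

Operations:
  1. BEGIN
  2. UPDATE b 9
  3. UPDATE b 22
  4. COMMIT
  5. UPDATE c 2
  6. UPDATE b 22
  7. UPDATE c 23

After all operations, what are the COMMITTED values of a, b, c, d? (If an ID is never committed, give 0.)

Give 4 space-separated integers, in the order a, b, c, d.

Initial committed: {a=18, b=4, c=1, d=2}
Op 1: BEGIN: in_txn=True, pending={}
Op 2: UPDATE b=9 (pending; pending now {b=9})
Op 3: UPDATE b=22 (pending; pending now {b=22})
Op 4: COMMIT: merged ['b'] into committed; committed now {a=18, b=22, c=1, d=2}
Op 5: UPDATE c=2 (auto-commit; committed c=2)
Op 6: UPDATE b=22 (auto-commit; committed b=22)
Op 7: UPDATE c=23 (auto-commit; committed c=23)
Final committed: {a=18, b=22, c=23, d=2}

Answer: 18 22 23 2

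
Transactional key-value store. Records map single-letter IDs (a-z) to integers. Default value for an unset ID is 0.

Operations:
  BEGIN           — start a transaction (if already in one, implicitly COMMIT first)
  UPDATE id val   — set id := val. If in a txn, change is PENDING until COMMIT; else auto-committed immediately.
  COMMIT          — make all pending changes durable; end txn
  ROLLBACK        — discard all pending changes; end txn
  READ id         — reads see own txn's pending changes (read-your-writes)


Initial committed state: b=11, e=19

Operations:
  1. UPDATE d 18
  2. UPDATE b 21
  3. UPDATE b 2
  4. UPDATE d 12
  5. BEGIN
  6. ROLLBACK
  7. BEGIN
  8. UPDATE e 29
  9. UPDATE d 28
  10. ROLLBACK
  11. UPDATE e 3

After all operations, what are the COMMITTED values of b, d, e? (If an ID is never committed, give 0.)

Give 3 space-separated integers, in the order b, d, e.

Answer: 2 12 3

Derivation:
Initial committed: {b=11, e=19}
Op 1: UPDATE d=18 (auto-commit; committed d=18)
Op 2: UPDATE b=21 (auto-commit; committed b=21)
Op 3: UPDATE b=2 (auto-commit; committed b=2)
Op 4: UPDATE d=12 (auto-commit; committed d=12)
Op 5: BEGIN: in_txn=True, pending={}
Op 6: ROLLBACK: discarded pending []; in_txn=False
Op 7: BEGIN: in_txn=True, pending={}
Op 8: UPDATE e=29 (pending; pending now {e=29})
Op 9: UPDATE d=28 (pending; pending now {d=28, e=29})
Op 10: ROLLBACK: discarded pending ['d', 'e']; in_txn=False
Op 11: UPDATE e=3 (auto-commit; committed e=3)
Final committed: {b=2, d=12, e=3}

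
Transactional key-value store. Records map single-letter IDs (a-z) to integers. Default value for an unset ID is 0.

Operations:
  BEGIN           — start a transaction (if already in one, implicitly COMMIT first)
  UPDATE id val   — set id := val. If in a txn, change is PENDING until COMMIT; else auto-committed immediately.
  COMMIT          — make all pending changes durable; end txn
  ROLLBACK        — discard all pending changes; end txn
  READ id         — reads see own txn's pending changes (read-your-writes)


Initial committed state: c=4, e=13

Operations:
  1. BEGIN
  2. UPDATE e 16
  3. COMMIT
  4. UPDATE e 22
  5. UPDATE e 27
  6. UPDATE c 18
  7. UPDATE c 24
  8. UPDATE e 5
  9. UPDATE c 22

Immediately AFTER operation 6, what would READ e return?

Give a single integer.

Initial committed: {c=4, e=13}
Op 1: BEGIN: in_txn=True, pending={}
Op 2: UPDATE e=16 (pending; pending now {e=16})
Op 3: COMMIT: merged ['e'] into committed; committed now {c=4, e=16}
Op 4: UPDATE e=22 (auto-commit; committed e=22)
Op 5: UPDATE e=27 (auto-commit; committed e=27)
Op 6: UPDATE c=18 (auto-commit; committed c=18)
After op 6: visible(e) = 27 (pending={}, committed={c=18, e=27})

Answer: 27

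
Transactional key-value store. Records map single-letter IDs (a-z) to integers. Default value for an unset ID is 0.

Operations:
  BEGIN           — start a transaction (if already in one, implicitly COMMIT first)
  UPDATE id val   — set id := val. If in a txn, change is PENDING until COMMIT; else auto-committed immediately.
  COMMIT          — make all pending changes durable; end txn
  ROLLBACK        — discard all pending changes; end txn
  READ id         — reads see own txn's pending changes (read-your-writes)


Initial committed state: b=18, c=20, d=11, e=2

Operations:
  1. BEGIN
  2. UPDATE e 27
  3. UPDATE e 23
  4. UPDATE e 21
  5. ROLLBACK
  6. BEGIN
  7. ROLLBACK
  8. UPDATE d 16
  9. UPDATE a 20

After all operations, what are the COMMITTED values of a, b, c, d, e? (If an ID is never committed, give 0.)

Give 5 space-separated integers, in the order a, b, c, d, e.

Answer: 20 18 20 16 2

Derivation:
Initial committed: {b=18, c=20, d=11, e=2}
Op 1: BEGIN: in_txn=True, pending={}
Op 2: UPDATE e=27 (pending; pending now {e=27})
Op 3: UPDATE e=23 (pending; pending now {e=23})
Op 4: UPDATE e=21 (pending; pending now {e=21})
Op 5: ROLLBACK: discarded pending ['e']; in_txn=False
Op 6: BEGIN: in_txn=True, pending={}
Op 7: ROLLBACK: discarded pending []; in_txn=False
Op 8: UPDATE d=16 (auto-commit; committed d=16)
Op 9: UPDATE a=20 (auto-commit; committed a=20)
Final committed: {a=20, b=18, c=20, d=16, e=2}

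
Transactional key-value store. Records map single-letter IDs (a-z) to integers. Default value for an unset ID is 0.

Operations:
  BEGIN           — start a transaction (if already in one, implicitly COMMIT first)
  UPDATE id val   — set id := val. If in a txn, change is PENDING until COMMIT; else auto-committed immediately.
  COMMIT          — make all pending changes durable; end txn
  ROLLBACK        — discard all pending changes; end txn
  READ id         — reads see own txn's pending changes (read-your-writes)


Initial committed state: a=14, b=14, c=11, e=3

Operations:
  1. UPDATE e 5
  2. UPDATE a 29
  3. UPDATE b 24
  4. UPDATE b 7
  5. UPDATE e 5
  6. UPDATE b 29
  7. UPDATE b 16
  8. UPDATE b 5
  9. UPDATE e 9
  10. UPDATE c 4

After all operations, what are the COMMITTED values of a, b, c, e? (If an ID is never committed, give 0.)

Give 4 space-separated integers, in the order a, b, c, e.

Answer: 29 5 4 9

Derivation:
Initial committed: {a=14, b=14, c=11, e=3}
Op 1: UPDATE e=5 (auto-commit; committed e=5)
Op 2: UPDATE a=29 (auto-commit; committed a=29)
Op 3: UPDATE b=24 (auto-commit; committed b=24)
Op 4: UPDATE b=7 (auto-commit; committed b=7)
Op 5: UPDATE e=5 (auto-commit; committed e=5)
Op 6: UPDATE b=29 (auto-commit; committed b=29)
Op 7: UPDATE b=16 (auto-commit; committed b=16)
Op 8: UPDATE b=5 (auto-commit; committed b=5)
Op 9: UPDATE e=9 (auto-commit; committed e=9)
Op 10: UPDATE c=4 (auto-commit; committed c=4)
Final committed: {a=29, b=5, c=4, e=9}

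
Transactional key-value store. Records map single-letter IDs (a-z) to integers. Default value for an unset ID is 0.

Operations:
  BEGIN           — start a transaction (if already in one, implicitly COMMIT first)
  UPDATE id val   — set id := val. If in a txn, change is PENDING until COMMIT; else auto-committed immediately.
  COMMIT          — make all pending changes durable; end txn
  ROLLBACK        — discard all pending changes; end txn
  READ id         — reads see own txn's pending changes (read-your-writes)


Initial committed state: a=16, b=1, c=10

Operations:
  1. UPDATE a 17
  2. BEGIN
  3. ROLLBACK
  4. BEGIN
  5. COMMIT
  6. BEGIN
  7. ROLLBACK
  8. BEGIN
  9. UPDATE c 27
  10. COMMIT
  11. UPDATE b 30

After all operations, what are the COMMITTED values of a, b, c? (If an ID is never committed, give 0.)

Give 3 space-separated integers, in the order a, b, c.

Answer: 17 30 27

Derivation:
Initial committed: {a=16, b=1, c=10}
Op 1: UPDATE a=17 (auto-commit; committed a=17)
Op 2: BEGIN: in_txn=True, pending={}
Op 3: ROLLBACK: discarded pending []; in_txn=False
Op 4: BEGIN: in_txn=True, pending={}
Op 5: COMMIT: merged [] into committed; committed now {a=17, b=1, c=10}
Op 6: BEGIN: in_txn=True, pending={}
Op 7: ROLLBACK: discarded pending []; in_txn=False
Op 8: BEGIN: in_txn=True, pending={}
Op 9: UPDATE c=27 (pending; pending now {c=27})
Op 10: COMMIT: merged ['c'] into committed; committed now {a=17, b=1, c=27}
Op 11: UPDATE b=30 (auto-commit; committed b=30)
Final committed: {a=17, b=30, c=27}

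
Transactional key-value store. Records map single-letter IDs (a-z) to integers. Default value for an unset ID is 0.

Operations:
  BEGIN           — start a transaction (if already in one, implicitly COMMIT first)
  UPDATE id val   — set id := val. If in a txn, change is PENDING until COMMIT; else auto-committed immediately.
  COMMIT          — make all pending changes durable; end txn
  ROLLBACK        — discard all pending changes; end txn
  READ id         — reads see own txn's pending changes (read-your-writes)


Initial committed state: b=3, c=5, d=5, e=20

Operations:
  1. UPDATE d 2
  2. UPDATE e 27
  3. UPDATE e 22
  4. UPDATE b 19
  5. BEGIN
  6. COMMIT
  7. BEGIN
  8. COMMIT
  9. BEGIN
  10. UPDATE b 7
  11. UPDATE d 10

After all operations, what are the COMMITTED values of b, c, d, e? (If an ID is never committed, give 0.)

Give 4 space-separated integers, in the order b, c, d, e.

Initial committed: {b=3, c=5, d=5, e=20}
Op 1: UPDATE d=2 (auto-commit; committed d=2)
Op 2: UPDATE e=27 (auto-commit; committed e=27)
Op 3: UPDATE e=22 (auto-commit; committed e=22)
Op 4: UPDATE b=19 (auto-commit; committed b=19)
Op 5: BEGIN: in_txn=True, pending={}
Op 6: COMMIT: merged [] into committed; committed now {b=19, c=5, d=2, e=22}
Op 7: BEGIN: in_txn=True, pending={}
Op 8: COMMIT: merged [] into committed; committed now {b=19, c=5, d=2, e=22}
Op 9: BEGIN: in_txn=True, pending={}
Op 10: UPDATE b=7 (pending; pending now {b=7})
Op 11: UPDATE d=10 (pending; pending now {b=7, d=10})
Final committed: {b=19, c=5, d=2, e=22}

Answer: 19 5 2 22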